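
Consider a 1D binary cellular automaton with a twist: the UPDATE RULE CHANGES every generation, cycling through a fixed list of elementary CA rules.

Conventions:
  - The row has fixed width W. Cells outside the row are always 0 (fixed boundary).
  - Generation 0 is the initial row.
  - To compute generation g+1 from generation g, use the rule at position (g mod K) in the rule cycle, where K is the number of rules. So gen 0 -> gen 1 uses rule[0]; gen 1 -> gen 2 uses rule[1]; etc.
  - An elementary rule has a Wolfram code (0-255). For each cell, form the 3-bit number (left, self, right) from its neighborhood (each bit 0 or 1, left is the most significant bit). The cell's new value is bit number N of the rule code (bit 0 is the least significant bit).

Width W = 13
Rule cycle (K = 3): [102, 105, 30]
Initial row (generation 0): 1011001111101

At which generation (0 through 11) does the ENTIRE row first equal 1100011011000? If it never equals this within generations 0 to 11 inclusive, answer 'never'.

Answer: 8

Derivation:
Gen 0: 1011001111101
Gen 1 (rule 102): 1101010000111
Gen 2 (rule 105): 1110100110101
Gen 3 (rule 30): 1000111100101
Gen 4 (rule 102): 1001000101111
Gen 5 (rule 105): 0000010011001
Gen 6 (rule 30): 0000111110111
Gen 7 (rule 102): 0001000011001
Gen 8 (rule 105): 1100011011000
Gen 9 (rule 30): 1010110010100
Gen 10 (rule 102): 1111010111100
Gen 11 (rule 105): 1001101100101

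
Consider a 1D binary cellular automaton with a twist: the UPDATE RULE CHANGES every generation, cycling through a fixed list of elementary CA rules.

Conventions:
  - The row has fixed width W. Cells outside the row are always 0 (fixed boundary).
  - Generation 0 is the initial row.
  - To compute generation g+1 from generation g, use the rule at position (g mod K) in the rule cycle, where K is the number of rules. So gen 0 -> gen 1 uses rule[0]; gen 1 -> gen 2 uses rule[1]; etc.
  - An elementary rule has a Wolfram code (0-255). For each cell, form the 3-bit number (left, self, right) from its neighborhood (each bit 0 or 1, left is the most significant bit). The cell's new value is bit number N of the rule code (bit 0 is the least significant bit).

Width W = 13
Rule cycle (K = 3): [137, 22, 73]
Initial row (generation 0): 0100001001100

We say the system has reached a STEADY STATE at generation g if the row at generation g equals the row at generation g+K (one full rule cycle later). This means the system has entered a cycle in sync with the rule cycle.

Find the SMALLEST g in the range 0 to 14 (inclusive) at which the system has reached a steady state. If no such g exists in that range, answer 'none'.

Gen 0: 0100001001100
Gen 1 (rule 137): 0001100001001
Gen 2 (rule 22): 0010010011111
Gen 3 (rule 73): 1000000010001
Gen 4 (rule 137): 0011111000100
Gen 5 (rule 22): 0100000101110
Gen 6 (rule 73): 0001110001010
Gen 7 (rule 137): 1101100100000
Gen 8 (rule 22): 0000011110000
Gen 9 (rule 73): 1111010010111
Gen 10 (rule 137): 1110000000110
Gen 11 (rule 22): 0001000001001
Gen 12 (rule 73): 1100011100000
Gen 13 (rule 137): 1001011001111
Gen 14 (rule 22): 1111000110000
Gen 15 (rule 73): 1001010110111
Gen 16 (rule 137): 0000000100110
Gen 17 (rule 22): 0000001111001

Answer: none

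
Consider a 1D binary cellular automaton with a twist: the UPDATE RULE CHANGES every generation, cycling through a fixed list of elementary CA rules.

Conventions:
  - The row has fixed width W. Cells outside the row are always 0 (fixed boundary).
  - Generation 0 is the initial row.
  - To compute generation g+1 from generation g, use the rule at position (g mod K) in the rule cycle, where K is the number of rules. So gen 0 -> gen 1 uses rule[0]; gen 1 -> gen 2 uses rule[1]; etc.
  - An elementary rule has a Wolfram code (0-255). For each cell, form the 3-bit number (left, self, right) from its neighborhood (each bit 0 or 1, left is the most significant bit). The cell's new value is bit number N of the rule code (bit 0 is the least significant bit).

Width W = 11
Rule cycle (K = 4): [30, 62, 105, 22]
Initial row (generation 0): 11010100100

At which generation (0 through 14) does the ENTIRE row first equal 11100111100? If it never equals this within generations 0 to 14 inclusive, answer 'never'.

Gen 0: 11010100100
Gen 1 (rule 30): 10010111110
Gen 2 (rule 62): 11111100001
Gen 3 (rule 105): 10000101100
Gen 4 (rule 22): 11001100010
Gen 5 (rule 30): 10111010111
Gen 6 (rule 62): 11100111100
Gen 7 (rule 105): 10100100101
Gen 8 (rule 22): 10111111101
Gen 9 (rule 30): 10100000001
Gen 10 (rule 62): 11110000011
Gen 11 (rule 105): 10010111011
Gen 12 (rule 22): 11110000000
Gen 13 (rule 30): 10001000000
Gen 14 (rule 62): 11011100000

Answer: 6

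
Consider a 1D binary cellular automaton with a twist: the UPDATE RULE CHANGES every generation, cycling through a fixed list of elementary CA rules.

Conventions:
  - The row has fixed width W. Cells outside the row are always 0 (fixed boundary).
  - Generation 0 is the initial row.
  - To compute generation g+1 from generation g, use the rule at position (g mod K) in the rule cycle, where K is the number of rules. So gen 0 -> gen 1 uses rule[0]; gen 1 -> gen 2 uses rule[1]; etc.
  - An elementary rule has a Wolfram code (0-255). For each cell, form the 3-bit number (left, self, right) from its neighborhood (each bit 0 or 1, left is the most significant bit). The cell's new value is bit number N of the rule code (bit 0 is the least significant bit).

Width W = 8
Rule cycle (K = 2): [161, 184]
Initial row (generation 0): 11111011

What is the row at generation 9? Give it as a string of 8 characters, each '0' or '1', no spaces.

Answer: 11000111

Derivation:
Gen 0: 11111011
Gen 1 (rule 161): 01110100
Gen 2 (rule 184): 01101010
Gen 3 (rule 161): 00010100
Gen 4 (rule 184): 00001010
Gen 5 (rule 161): 11100100
Gen 6 (rule 184): 11010010
Gen 7 (rule 161): 00100000
Gen 8 (rule 184): 00010000
Gen 9 (rule 161): 11000111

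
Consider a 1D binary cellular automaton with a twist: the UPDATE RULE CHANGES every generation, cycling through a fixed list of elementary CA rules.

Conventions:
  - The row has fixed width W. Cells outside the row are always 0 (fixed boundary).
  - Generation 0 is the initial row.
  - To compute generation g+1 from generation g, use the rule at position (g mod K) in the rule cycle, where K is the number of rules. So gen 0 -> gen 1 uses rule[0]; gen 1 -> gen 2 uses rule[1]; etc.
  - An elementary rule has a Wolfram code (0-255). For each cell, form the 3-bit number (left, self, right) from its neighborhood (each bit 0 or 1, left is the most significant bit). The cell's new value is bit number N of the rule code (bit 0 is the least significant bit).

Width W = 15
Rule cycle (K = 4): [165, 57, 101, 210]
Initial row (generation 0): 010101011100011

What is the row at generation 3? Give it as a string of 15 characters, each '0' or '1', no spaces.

Answer: 010111011100001

Derivation:
Gen 0: 010101011100011
Gen 1 (rule 165): 011111101001000
Gen 2 (rule 57): 010000010100111
Gen 3 (rule 101): 010111011100001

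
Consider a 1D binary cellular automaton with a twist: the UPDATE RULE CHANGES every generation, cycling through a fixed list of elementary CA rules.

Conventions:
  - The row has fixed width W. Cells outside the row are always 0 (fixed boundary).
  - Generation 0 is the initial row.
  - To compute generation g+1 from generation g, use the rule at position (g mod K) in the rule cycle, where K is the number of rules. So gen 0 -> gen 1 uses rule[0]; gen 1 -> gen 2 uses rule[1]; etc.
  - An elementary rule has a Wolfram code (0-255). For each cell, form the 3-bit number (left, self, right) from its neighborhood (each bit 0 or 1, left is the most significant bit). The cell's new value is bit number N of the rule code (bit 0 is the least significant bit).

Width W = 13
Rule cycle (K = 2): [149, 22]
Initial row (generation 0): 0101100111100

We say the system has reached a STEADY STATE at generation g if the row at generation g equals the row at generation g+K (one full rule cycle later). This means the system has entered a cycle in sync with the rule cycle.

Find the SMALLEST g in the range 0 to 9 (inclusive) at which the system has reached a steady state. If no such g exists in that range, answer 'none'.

Answer: 9

Derivation:
Gen 0: 0101100111100
Gen 1 (rule 149): 0100010011011
Gen 2 (rule 22): 1110111100000
Gen 3 (rule 149): 0100011011111
Gen 4 (rule 22): 1110100000000
Gen 5 (rule 149): 0100111111111
Gen 6 (rule 22): 1111000000000
Gen 7 (rule 149): 0110111111111
Gen 8 (rule 22): 1000000000000
Gen 9 (rule 149): 1111111111111
Gen 10 (rule 22): 0000000000000
Gen 11 (rule 149): 1111111111111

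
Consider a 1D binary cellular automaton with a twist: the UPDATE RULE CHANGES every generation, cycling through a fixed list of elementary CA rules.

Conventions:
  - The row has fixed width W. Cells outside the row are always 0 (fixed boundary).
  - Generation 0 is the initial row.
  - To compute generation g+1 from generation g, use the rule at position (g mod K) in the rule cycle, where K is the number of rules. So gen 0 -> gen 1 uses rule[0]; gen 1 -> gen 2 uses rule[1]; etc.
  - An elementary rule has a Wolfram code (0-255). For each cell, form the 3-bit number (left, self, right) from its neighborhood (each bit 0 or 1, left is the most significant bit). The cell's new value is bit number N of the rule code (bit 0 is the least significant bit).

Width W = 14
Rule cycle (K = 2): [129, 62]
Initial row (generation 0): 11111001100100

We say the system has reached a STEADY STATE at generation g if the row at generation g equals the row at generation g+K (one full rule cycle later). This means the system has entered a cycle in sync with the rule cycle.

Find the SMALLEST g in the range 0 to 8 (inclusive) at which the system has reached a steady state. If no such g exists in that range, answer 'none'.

Gen 0: 11111001100100
Gen 1 (rule 129): 01110000000001
Gen 2 (rule 62): 11001000000011
Gen 3 (rule 129): 00000011111000
Gen 4 (rule 62): 00000110000100
Gen 5 (rule 129): 11110000110001
Gen 6 (rule 62): 10001001101011
Gen 7 (rule 129): 00100000000000
Gen 8 (rule 62): 01110000000000
Gen 9 (rule 129): 00100111111111
Gen 10 (rule 62): 01111100000000

Answer: none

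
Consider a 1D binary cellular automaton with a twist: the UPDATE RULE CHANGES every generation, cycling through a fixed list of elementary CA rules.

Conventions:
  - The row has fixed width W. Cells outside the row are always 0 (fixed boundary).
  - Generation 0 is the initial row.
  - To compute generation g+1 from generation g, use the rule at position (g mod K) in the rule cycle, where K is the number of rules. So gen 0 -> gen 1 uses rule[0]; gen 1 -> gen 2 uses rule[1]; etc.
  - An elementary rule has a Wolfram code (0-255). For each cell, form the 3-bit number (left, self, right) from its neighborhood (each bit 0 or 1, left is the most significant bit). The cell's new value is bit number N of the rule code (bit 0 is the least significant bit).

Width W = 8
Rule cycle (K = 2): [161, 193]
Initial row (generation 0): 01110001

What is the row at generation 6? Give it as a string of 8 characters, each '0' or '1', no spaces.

Gen 0: 01110001
Gen 1 (rule 161): 00100100
Gen 2 (rule 193): 10000001
Gen 3 (rule 161): 00111100
Gen 4 (rule 193): 10011101
Gen 5 (rule 161): 00001010
Gen 6 (rule 193): 11100000

Answer: 11100000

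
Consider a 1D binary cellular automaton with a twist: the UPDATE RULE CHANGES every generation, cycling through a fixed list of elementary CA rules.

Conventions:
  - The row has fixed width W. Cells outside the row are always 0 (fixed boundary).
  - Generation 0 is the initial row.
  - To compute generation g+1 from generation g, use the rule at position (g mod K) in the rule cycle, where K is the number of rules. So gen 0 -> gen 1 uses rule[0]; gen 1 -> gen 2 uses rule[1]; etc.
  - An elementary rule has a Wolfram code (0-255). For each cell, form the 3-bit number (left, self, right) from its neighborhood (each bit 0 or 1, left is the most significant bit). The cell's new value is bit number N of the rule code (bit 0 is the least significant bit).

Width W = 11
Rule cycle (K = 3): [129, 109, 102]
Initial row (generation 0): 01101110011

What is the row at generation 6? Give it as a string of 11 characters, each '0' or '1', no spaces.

Answer: 01010101111

Derivation:
Gen 0: 01101110011
Gen 1 (rule 129): 00000100000
Gen 2 (rule 109): 11110101111
Gen 3 (rule 102): 00011110001
Gen 4 (rule 129): 11001100100
Gen 5 (rule 109): 11001100101
Gen 6 (rule 102): 01010101111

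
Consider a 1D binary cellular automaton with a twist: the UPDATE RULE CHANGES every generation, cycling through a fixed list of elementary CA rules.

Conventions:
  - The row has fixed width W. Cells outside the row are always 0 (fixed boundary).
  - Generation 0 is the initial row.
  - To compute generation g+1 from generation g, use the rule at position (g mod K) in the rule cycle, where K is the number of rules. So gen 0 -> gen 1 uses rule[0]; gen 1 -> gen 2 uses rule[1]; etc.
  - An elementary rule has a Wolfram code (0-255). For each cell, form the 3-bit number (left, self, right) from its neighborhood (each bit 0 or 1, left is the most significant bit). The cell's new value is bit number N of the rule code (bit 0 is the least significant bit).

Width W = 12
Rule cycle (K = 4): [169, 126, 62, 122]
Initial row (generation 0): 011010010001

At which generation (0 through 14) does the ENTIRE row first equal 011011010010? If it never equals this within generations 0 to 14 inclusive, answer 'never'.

Gen 0: 011010010001
Gen 1 (rule 169): 010100000100
Gen 2 (rule 126): 111110001110
Gen 3 (rule 62): 100001011001
Gen 4 (rule 122): 010010111110
Gen 5 (rule 169): 000001111100
Gen 6 (rule 126): 000011000110
Gen 7 (rule 62): 000110101101
Gen 8 (rule 122): 001111011110
Gen 9 (rule 169): 101110111100
Gen 10 (rule 126): 111011100110
Gen 11 (rule 62): 100110011101
Gen 12 (rule 122): 011111110110
Gen 13 (rule 169): 011111101100
Gen 14 (rule 126): 110000111110

Answer: never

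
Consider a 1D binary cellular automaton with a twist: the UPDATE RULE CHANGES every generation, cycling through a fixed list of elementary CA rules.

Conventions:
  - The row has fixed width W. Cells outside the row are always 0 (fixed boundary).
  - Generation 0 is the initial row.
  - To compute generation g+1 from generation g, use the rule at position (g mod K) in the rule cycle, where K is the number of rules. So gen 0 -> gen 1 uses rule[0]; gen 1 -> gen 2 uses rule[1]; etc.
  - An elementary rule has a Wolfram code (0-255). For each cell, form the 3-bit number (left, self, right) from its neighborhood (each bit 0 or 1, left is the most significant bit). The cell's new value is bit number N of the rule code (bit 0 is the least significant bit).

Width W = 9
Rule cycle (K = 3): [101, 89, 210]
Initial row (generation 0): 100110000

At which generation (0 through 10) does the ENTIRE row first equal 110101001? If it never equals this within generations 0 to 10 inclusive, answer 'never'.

Answer: never

Derivation:
Gen 0: 100110000
Gen 1 (rule 101): 100010111
Gen 2 (rule 89): 011000101
Gen 3 (rule 210): 101101000
Gen 4 (rule 101): 110111011
Gen 5 (rule 89): 110101011
Gen 6 (rule 210): 010000001
Gen 7 (rule 101): 010111101
Gen 8 (rule 89): 000100100
Gen 9 (rule 210): 001011010
Gen 10 (rule 101): 101101110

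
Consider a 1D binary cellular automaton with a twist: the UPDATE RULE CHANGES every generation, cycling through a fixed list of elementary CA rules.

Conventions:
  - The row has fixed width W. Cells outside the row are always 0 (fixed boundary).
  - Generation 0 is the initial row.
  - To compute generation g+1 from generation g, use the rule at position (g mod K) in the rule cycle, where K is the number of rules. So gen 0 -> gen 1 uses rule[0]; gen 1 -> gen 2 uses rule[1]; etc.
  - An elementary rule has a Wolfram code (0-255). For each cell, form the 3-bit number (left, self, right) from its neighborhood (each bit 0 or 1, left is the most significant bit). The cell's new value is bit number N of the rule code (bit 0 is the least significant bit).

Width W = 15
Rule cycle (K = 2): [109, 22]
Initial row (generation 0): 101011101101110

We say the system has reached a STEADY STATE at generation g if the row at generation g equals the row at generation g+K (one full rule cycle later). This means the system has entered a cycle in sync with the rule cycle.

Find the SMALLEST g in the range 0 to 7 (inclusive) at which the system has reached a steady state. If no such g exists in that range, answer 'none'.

Gen 0: 101011101101110
Gen 1 (rule 109): 111110111111010
Gen 2 (rule 22): 000000000000011
Gen 3 (rule 109): 111111111111011
Gen 4 (rule 22): 000000000000000
Gen 5 (rule 109): 111111111111111
Gen 6 (rule 22): 000000000000000
Gen 7 (rule 109): 111111111111111
Gen 8 (rule 22): 000000000000000
Gen 9 (rule 109): 111111111111111

Answer: 4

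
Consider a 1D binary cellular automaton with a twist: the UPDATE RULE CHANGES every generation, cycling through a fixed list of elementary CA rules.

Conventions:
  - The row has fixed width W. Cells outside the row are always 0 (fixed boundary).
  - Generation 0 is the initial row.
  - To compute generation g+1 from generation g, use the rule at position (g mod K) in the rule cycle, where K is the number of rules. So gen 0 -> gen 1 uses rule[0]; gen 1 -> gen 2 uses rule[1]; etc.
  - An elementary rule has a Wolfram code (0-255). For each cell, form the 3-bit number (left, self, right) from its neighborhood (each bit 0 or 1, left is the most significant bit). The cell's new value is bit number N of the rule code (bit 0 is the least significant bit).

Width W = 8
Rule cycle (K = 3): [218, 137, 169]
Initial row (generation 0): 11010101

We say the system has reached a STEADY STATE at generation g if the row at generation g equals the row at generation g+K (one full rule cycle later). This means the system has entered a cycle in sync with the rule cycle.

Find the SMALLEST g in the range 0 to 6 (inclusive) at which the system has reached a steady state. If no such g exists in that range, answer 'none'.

Answer: none

Derivation:
Gen 0: 11010101
Gen 1 (rule 218): 11000000
Gen 2 (rule 137): 10011111
Gen 3 (rule 169): 00011110
Gen 4 (rule 218): 00111111
Gen 5 (rule 137): 10111110
Gen 6 (rule 169): 01111100
Gen 7 (rule 218): 11111110
Gen 8 (rule 137): 11111100
Gen 9 (rule 169): 11111001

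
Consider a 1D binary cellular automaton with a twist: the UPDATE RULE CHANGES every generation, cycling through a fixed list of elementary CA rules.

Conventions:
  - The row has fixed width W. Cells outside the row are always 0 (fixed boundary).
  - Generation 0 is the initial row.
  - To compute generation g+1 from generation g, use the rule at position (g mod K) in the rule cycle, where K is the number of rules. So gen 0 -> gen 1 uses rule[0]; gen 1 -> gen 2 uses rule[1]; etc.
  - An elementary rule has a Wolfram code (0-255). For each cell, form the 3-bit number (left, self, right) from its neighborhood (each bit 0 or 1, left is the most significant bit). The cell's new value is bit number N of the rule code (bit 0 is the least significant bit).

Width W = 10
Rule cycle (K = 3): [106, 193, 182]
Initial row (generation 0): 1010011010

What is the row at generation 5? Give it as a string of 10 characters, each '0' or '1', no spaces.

Answer: 1100000011

Derivation:
Gen 0: 1010011010
Gen 1 (rule 106): 0100111100
Gen 2 (rule 193): 0000011101
Gen 3 (rule 182): 0000101011
Gen 4 (rule 106): 0001010111
Gen 5 (rule 193): 1100000011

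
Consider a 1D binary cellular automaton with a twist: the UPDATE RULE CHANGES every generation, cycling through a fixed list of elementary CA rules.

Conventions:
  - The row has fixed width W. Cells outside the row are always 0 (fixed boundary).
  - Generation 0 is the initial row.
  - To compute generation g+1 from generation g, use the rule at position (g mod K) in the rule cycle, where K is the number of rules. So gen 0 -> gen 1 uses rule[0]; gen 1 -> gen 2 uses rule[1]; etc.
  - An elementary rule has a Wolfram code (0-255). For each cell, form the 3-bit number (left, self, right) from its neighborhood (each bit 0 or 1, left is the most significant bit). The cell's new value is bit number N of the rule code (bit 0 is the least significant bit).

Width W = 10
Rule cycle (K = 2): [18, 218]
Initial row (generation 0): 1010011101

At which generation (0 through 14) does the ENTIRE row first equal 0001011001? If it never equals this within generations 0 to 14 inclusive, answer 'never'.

Gen 0: 1010011101
Gen 1 (rule 18): 0001100000
Gen 2 (rule 218): 0011110000
Gen 3 (rule 18): 0100001000
Gen 4 (rule 218): 1010010100
Gen 5 (rule 18): 0001100010
Gen 6 (rule 218): 0011110101
Gen 7 (rule 18): 0100000000
Gen 8 (rule 218): 1010000000
Gen 9 (rule 18): 0001000000
Gen 10 (rule 218): 0010100000
Gen 11 (rule 18): 0100010000
Gen 12 (rule 218): 1010101000
Gen 13 (rule 18): 0000000100
Gen 14 (rule 218): 0000001010

Answer: never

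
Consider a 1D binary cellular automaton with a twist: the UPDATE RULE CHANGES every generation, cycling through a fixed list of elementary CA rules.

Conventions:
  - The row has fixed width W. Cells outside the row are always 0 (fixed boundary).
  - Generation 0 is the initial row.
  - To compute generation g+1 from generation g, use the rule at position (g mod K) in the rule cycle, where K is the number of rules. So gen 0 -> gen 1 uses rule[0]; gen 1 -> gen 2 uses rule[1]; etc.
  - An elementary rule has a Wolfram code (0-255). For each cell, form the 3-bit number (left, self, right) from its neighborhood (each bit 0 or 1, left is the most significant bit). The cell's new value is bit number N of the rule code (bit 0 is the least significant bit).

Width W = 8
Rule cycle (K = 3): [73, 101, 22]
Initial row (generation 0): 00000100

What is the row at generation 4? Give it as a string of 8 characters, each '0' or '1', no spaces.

Answer: 10110000

Derivation:
Gen 0: 00000100
Gen 1 (rule 73): 11110001
Gen 2 (rule 101): 00010101
Gen 3 (rule 22): 00110101
Gen 4 (rule 73): 10110000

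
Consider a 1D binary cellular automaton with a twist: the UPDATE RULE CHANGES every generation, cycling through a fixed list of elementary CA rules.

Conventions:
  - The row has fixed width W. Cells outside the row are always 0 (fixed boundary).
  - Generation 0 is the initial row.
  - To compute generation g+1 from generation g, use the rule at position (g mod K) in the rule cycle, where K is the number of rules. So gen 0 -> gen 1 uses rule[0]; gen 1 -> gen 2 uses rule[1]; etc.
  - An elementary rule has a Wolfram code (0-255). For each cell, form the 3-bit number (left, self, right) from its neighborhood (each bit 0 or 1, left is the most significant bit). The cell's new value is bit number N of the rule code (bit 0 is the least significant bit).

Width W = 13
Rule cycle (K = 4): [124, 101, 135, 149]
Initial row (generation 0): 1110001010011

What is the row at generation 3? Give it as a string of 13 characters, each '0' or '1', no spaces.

Gen 0: 1110001010011
Gen 1 (rule 124): 1011001111011
Gen 2 (rule 101): 1101000001101
Gen 3 (rule 135): 0001011110001

Answer: 0001011110001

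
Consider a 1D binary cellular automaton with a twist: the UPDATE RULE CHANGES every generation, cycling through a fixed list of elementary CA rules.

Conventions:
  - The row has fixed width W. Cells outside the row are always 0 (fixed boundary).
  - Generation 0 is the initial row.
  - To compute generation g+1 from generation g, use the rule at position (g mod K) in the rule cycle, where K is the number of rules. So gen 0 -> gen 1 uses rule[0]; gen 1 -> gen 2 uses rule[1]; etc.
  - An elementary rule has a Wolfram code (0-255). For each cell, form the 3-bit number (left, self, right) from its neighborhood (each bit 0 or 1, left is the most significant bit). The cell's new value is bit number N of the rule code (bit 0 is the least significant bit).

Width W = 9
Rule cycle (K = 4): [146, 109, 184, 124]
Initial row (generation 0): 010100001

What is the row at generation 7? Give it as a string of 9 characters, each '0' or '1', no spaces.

Gen 0: 010100001
Gen 1 (rule 146): 100010010
Gen 2 (rule 109): 101010010
Gen 3 (rule 184): 010101001
Gen 4 (rule 124): 011111101
Gen 5 (rule 146): 101111000
Gen 6 (rule 109): 111001011
Gen 7 (rule 184): 110100110

Answer: 110100110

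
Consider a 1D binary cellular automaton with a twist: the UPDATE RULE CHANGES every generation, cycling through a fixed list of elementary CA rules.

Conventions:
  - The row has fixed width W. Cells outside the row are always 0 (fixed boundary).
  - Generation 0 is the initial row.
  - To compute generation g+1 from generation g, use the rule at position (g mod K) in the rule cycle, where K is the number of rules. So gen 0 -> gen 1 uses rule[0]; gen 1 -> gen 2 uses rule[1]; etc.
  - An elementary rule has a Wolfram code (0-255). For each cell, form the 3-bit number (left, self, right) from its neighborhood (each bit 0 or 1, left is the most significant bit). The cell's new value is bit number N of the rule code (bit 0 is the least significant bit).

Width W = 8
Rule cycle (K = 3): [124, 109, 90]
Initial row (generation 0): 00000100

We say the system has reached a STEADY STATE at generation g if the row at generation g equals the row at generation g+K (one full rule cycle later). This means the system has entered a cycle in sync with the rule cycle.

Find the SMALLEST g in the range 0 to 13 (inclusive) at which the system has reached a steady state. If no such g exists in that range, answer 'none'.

Answer: 7

Derivation:
Gen 0: 00000100
Gen 1 (rule 124): 00000110
Gen 2 (rule 109): 11110110
Gen 3 (rule 90): 10010111
Gen 4 (rule 124): 11011101
Gen 5 (rule 109): 11110111
Gen 6 (rule 90): 10010101
Gen 7 (rule 124): 11011111
Gen 8 (rule 109): 11110001
Gen 9 (rule 90): 10011010
Gen 10 (rule 124): 11011111
Gen 11 (rule 109): 11110001
Gen 12 (rule 90): 10011010
Gen 13 (rule 124): 11011111
Gen 14 (rule 109): 11110001
Gen 15 (rule 90): 10011010
Gen 16 (rule 124): 11011111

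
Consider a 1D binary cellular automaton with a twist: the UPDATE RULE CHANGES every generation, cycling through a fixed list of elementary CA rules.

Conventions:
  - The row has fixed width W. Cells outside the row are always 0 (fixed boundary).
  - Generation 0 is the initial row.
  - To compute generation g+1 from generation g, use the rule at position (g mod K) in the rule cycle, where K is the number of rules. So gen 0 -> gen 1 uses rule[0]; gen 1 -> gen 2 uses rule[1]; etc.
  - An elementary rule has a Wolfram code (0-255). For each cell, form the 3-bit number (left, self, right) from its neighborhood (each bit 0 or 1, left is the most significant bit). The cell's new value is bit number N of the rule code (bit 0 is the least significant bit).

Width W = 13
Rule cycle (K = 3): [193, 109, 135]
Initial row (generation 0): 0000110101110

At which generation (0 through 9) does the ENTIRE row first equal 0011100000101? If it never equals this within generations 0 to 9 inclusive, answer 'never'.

Gen 0: 0000110101110
Gen 1 (rule 193): 1110010000110
Gen 2 (rule 109): 1010010110110
Gen 3 (rule 135): 1010110000000
Gen 4 (rule 193): 0000010111111
Gen 5 (rule 109): 1111011100001
Gen 6 (rule 135): 0110001001111
Gen 7 (rule 193): 0010100000111
Gen 8 (rule 109): 1011101110101
Gen 9 (rule 135): 1001000100101

Answer: never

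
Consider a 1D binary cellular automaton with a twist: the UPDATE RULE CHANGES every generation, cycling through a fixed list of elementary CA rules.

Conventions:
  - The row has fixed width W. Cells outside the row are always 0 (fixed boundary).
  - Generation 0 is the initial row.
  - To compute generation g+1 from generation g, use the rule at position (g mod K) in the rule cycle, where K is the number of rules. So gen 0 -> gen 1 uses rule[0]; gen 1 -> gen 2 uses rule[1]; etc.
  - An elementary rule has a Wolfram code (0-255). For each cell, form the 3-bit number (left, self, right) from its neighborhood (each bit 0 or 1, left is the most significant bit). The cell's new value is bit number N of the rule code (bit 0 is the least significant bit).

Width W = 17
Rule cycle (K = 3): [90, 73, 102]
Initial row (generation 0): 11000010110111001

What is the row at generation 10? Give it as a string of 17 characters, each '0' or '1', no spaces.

Gen 0: 11000010110111001
Gen 1 (rule 90): 11100100110101110
Gen 2 (rule 73): 10100000110001010
Gen 3 (rule 102): 11100001010011110
Gen 4 (rule 90): 10110010001110011
Gen 5 (rule 73): 00110000101010011
Gen 6 (rule 102): 01010001111110101
Gen 7 (rule 90): 10001011000010000
Gen 8 (rule 73): 00100011011000111
Gen 9 (rule 102): 01100101101001001
Gen 10 (rule 90): 11111001100110110

Answer: 11111001100110110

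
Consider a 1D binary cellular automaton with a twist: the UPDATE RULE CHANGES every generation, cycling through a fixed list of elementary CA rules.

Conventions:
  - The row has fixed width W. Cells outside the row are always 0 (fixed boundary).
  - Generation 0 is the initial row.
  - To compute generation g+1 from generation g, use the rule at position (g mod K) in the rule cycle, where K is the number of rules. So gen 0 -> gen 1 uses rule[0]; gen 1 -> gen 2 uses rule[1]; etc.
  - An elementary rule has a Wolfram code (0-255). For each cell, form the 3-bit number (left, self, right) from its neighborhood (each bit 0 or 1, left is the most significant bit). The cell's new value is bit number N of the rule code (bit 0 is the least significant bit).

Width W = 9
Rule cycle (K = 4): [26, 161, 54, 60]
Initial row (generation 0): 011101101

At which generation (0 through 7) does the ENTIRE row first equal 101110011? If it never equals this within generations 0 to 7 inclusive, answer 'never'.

Gen 0: 011101101
Gen 1 (rule 26): 110001000
Gen 2 (rule 161): 000100011
Gen 3 (rule 54): 001110100
Gen 4 (rule 60): 001001110
Gen 5 (rule 26): 010111001
Gen 6 (rule 161): 001010000
Gen 7 (rule 54): 011111000

Answer: never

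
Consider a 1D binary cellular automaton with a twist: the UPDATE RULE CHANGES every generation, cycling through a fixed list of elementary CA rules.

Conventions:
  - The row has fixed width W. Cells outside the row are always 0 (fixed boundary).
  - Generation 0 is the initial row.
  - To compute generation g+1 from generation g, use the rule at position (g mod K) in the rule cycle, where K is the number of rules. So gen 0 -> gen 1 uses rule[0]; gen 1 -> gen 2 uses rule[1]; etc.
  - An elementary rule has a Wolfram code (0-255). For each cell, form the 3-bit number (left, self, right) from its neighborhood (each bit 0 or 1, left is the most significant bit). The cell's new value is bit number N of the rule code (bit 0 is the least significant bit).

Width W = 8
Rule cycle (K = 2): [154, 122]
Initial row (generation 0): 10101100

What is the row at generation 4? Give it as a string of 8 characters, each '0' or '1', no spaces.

Gen 0: 10101100
Gen 1 (rule 154): 00001010
Gen 2 (rule 122): 00010101
Gen 3 (rule 154): 00100000
Gen 4 (rule 122): 01010000

Answer: 01010000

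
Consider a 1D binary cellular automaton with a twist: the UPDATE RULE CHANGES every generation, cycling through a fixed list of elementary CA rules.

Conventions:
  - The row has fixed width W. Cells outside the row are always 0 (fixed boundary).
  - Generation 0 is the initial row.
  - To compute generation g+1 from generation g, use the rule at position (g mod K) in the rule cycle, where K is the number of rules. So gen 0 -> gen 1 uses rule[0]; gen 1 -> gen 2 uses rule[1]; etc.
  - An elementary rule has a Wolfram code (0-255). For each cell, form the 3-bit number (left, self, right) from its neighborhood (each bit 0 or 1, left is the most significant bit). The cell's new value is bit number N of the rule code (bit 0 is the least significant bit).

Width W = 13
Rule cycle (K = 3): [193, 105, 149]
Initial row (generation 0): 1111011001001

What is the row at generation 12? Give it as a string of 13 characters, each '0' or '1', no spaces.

Answer: 1011110111101

Derivation:
Gen 0: 1111011001001
Gen 1 (rule 193): 0111001000000
Gen 2 (rule 105): 0101000011111
Gen 3 (rule 149): 0101111001110
Gen 4 (rule 193): 0000111000110
Gen 5 (rule 105): 1110101010110
Gen 6 (rule 149): 0100101010001
Gen 7 (rule 193): 0000000000100
Gen 8 (rule 105): 1111111110001
Gen 9 (rule 149): 0111111101101
Gen 10 (rule 193): 0011111100100
Gen 11 (rule 105): 1010000100001
Gen 12 (rule 149): 1011110111101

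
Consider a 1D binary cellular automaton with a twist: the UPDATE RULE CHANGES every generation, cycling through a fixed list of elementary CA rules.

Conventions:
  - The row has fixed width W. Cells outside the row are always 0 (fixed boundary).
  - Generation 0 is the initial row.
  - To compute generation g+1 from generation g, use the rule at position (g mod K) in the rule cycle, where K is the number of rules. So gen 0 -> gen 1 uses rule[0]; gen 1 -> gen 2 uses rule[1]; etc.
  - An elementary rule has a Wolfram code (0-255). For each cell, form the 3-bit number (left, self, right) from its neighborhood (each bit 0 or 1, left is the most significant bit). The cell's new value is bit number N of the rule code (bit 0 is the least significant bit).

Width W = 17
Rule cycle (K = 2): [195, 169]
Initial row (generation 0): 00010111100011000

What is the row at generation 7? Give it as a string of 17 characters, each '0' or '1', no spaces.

Answer: 00111110111000010

Derivation:
Gen 0: 00010111100011000
Gen 1 (rule 195): 11100011101101011
Gen 2 (rule 169): 11001011011010110
Gen 3 (rule 195): 01010001001000010
Gen 4 (rule 169): 00100100000011000
Gen 5 (rule 195): 11001001111101011
Gen 6 (rule 169): 10000001111010110
Gen 7 (rule 195): 00111110111000010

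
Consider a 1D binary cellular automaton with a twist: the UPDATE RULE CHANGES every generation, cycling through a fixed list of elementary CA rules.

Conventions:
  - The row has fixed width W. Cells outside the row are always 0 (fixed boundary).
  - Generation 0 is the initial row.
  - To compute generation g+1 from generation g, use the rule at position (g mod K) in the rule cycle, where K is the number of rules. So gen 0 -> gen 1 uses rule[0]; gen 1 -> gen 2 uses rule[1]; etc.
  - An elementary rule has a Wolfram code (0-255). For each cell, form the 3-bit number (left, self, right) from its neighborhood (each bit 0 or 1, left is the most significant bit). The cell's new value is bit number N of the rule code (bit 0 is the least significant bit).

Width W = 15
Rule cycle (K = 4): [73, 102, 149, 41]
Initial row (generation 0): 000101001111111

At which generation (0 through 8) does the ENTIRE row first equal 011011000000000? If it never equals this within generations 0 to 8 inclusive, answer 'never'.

Gen 0: 000101001111111
Gen 1 (rule 73): 110000001000001
Gen 2 (rule 102): 010000011000011
Gen 3 (rule 149): 011111000111000
Gen 4 (rule 41): 010000010100011
Gen 5 (rule 73): 000111000001011
Gen 6 (rule 102): 001001000011101
Gen 7 (rule 149): 101101111001001
Gen 8 (rule 41): 011011000000000

Answer: 8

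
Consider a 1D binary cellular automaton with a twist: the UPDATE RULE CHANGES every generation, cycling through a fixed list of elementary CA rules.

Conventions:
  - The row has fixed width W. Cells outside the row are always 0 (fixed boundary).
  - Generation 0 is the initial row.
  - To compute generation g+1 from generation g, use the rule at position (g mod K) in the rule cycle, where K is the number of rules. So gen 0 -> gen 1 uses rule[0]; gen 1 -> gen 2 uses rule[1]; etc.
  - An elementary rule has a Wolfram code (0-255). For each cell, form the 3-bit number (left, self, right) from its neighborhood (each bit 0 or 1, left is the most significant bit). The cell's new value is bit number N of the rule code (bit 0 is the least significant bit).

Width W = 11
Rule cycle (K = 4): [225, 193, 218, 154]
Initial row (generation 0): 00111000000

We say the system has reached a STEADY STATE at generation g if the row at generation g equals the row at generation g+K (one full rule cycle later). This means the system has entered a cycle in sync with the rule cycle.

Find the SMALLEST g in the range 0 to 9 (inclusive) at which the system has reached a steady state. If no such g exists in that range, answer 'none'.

Answer: 7

Derivation:
Gen 0: 00111000000
Gen 1 (rule 225): 10011011111
Gen 2 (rule 193): 00001001111
Gen 3 (rule 218): 00010111111
Gen 4 (rule 154): 00100111110
Gen 5 (rule 225): 10000011110
Gen 6 (rule 193): 00111001110
Gen 7 (rule 218): 01111111111
Gen 8 (rule 154): 11111111110
Gen 9 (rule 225): 01111111110
Gen 10 (rule 193): 00111111110
Gen 11 (rule 218): 01111111111
Gen 12 (rule 154): 11111111110
Gen 13 (rule 225): 01111111110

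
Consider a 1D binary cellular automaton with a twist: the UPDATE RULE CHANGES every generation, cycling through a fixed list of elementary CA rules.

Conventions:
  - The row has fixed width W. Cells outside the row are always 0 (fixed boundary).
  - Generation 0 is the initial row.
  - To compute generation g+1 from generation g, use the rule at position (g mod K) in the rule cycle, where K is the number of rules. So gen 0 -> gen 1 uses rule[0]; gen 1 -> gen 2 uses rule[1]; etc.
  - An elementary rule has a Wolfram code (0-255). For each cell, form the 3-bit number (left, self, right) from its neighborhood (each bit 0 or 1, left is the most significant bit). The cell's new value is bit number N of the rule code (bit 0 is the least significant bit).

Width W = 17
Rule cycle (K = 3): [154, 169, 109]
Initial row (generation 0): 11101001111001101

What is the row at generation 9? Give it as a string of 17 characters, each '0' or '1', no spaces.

Answer: 11011111100010011

Derivation:
Gen 0: 11101001111001101
Gen 1 (rule 154): 11000111110111000
Gen 2 (rule 169): 10010111101110011
Gen 3 (rule 109): 10011100111010011
Gen 4 (rule 154): 01111011110001110
Gen 5 (rule 169): 01110111100101100
Gen 6 (rule 109): 01011100100111101
Gen 7 (rule 154): 10011011011111000
Gen 8 (rule 169): 00010110111110011
Gen 9 (rule 109): 11011111100010011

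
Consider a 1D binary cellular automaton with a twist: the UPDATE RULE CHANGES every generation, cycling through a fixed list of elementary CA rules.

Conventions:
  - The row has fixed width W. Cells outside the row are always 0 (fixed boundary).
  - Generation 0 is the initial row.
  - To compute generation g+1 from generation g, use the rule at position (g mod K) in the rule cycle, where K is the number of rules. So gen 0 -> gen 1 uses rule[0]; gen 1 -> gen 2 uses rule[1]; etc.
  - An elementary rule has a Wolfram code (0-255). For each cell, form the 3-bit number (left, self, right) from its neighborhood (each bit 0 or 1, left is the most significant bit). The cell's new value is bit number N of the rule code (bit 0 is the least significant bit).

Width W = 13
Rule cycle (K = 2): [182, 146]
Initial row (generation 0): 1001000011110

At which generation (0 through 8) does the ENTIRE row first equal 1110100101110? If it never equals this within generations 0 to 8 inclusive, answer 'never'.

Answer: never

Derivation:
Gen 0: 1001000011110
Gen 1 (rule 182): 1111100101101
Gen 2 (rule 146): 0111011000000
Gen 3 (rule 182): 1010100100000
Gen 4 (rule 146): 0000011010000
Gen 5 (rule 182): 0000100111000
Gen 6 (rule 146): 0001011010100
Gen 7 (rule 182): 0011100111110
Gen 8 (rule 146): 0101011011101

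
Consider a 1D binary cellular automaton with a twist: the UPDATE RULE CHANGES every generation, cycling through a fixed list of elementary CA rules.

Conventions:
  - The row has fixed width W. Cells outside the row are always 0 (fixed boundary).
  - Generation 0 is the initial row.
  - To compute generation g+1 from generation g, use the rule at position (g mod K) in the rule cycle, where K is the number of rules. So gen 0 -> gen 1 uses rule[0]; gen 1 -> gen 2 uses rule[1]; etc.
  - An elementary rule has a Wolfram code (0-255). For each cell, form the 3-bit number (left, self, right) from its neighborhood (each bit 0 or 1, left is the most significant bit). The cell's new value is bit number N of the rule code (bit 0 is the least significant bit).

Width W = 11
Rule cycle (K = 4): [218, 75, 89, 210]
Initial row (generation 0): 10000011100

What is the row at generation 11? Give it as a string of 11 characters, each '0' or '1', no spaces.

Gen 0: 10000011100
Gen 1 (rule 218): 01000111110
Gen 2 (rule 75): 10011100010
Gen 3 (rule 89): 01010111001
Gen 4 (rule 210): 10000011110
Gen 5 (rule 218): 01000111111
Gen 6 (rule 75): 10011100001
Gen 7 (rule 89): 01010111100
Gen 8 (rule 210): 10000011110
Gen 9 (rule 218): 01000111111
Gen 10 (rule 75): 10011100001
Gen 11 (rule 89): 01010111100

Answer: 01010111100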